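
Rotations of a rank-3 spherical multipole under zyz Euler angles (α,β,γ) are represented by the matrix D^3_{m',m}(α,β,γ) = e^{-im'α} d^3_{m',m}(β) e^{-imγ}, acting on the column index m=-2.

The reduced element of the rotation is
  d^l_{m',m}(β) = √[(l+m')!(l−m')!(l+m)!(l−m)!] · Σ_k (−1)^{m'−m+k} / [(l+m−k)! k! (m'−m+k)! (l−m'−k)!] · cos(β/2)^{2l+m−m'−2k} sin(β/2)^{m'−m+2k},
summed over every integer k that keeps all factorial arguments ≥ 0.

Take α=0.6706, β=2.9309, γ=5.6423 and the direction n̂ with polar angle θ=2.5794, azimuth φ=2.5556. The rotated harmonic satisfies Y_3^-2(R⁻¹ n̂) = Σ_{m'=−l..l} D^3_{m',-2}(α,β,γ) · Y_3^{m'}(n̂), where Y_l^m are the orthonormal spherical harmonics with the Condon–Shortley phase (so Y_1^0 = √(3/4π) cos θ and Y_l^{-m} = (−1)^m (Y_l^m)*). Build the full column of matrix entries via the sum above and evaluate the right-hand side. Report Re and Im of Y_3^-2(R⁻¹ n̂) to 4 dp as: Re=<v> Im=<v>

Re=-0.2992 Im=0.0317

Need the full column D^3_{m',-2} for m'=−3..3 at α=0.6706, β=2.9309, γ=5.6423.
cos(β/2)=0.105152, sin(β/2)=0.994456
d^3_{-3,-2}: single k=1 term ⇒ +0.000031;  D = +0.000023+0.000021i
d^3_{-2,-2}: k∈[0..1] ⇒ +0.000001 -0.000605 = -0.000603;  D = -0.000602-0.000036i
d^3_{-1,-2}: k∈[0..1] ⇒ -0.000040 +0.007232 = +0.007191;  D = +0.005889-0.004126i
d^3_{0,-2}: k∈[0..1] ⇒ +0.000662 -0.059229 = -0.058567;  D = -0.016693+0.056138i
d^3_{1,-2}: k∈[0..1] ⇒ -0.007232 +0.323403 = +0.316171;  D = -0.117737-0.293432i
d^3_{2,-2}: k∈[0..1] ⇒ +0.054068 -0.967195 = -0.913126;  D = +0.793053+0.452622i
d^3_{3,-2}: single k=0 term ⇒ -0.250507;  D = +0.247619-0.037925i
Y_3^{m'}(θ=2.5794,φ=2.5556) and Σ D·Y over m':
  (+0.0000+0.0000i)·(+0.0118-0.0621i)  (-0.0006-0.0000i)·(-0.0954-0.2264i)  (+0.0059-0.0041i)·(-0.3702-0.2457i)  (-0.0167+0.0561i)·(-0.1829+0.0000i)  (-0.1177-0.2934i)·(+0.3702-0.2457i)  (+0.7931+0.4526i)·(-0.0954+0.2264i)  (+0.2476-0.0379i)·(-0.0118-0.0621i)
Y_3^-2(R⁻¹ n̂) = -0.299188+0.031694i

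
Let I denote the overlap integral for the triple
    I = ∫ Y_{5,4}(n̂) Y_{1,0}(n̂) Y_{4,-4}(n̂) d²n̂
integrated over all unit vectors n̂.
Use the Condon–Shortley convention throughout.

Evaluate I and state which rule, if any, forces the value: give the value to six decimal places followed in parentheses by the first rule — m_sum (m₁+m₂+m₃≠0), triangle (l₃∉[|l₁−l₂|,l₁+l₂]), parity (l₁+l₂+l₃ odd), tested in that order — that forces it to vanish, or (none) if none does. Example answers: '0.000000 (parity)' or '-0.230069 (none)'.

0.147319 (none)

Rules hold: Σm=0, L=10 even, 4≤4≤6.
N = 11·3·9 = 297
Δ = 2!·8!·0!/11! = 1/495
Racah Σ t=1..1: t=1:−1/576 = -1/576
⇒ 3j(5 1 4; 0 0 0)² = 5/99, sgn -1
Racah Σ t=1..1: t=1:−1/40320 = -1/40320
⇒ 3j(5 1 4; 4 0 -4)² = 1/55, sgn -1
4πI² = N·(3j₀)²·(3jₘ)² = 3/11
I = +1·√(0.272727/4π) = 0.14731920
No selection rule forces the value: the integral is nonzero (none).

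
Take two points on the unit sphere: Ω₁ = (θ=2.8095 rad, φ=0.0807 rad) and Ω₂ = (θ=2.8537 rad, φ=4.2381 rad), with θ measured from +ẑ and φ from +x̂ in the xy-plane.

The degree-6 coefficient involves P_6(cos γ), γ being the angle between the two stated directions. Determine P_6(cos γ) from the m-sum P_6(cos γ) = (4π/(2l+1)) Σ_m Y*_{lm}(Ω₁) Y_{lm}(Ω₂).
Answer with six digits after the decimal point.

-0.391483

Term-by-term m-sum for l=6 (normalisation 4π/13 = 0.966644):
  term(m=-6) = (0.000000, 0.000000)   from Y*(Ω₁)=(0.000513, 0.000270), Y(Ω₂)=(0.000242, -0.000074)
  term(m=-5) = (-0.000006, -0.000016)   from Y*(Ω₁)=(-0.005359, -0.002288), Y(Ω₂)=(0.002062, 0.002125)
  term(m=-4) = (-0.000455, 0.000599)   from Y*(Ω₁)=(0.033757, 0.011292), Y(Ω₂)=(-0.006775, 0.020016)
  term(m=-3) = (0.014758, 0.001394)   from Y*(Ω₁)=(-0.141514, -0.034946), Y(Ω₂)=(-0.100584, 0.014989)
  term(m=-2) = (-0.056239, -0.113278)   from Y*(Ω₁)=(0.385107, 0.062702), Y(Ω₂)=(-0.188919, -0.263388)
  term(m=-1) = (-0.181238, 0.292324)   from Y*(Ω₁)=(-0.575394, -0.046535), Y(Ω₂)=(0.272113, -0.530048)
  term(m=+0) = (0.041369, 0.000000)   from Y*(Ω₁)=(0.135805, -0.000000), Y(Ω₂)=(0.304618, 0.000000)
  term(m=+1) = (-0.181238, -0.292324)   from Y*(Ω₁)=(0.575394, -0.046535), Y(Ω₂)=(-0.272113, -0.530048)
  term(m=+2) = (-0.056239, 0.113278)   from Y*(Ω₁)=(0.385107, -0.062702), Y(Ω₂)=(-0.188919, 0.263388)
  term(m=+3) = (0.014758, -0.001394)   from Y*(Ω₁)=(0.141514, -0.034946), Y(Ω₂)=(0.100584, 0.014989)
  term(m=+4) = (-0.000455, -0.000599)   from Y*(Ω₁)=(0.033757, -0.011292), Y(Ω₂)=(-0.006775, -0.020016)
  term(m=+5) = (-0.000006, 0.000016)   from Y*(Ω₁)=(0.005359, -0.002288), Y(Ω₂)=(-0.002062, 0.002125)
  term(m=+6) = (0.000000, -0.000000)   from Y*(Ω₁)=(0.000513, -0.000270), Y(Ω₂)=(0.000242, 0.000074)
Total Σ_m = (-0.404991, -0.000000). Multiply by 0.966644: (-0.391483, -0.000000). P_6(cos γ) = -0.391483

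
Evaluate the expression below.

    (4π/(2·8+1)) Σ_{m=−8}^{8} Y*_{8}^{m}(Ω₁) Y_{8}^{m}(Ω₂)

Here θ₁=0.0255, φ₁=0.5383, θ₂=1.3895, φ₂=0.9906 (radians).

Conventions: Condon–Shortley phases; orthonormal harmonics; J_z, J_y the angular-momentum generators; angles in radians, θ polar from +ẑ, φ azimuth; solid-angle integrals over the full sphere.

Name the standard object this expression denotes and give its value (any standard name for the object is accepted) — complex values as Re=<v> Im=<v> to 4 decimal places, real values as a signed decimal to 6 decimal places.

Legendre polynomial (addition theorem), -0.046229

This sum is the spherical-harmonic addition theorem: it equals the Legendre polynomial P_l(cos γ) of the angle γ between the two directions.
Expand P_8 via completeness: Σ_{m} conj(Y_{8,m}) at Ω₁ times Y_{8,m} at Ω₂ —
  m=-8: Y*=-0.000000-0.000000i  Y=-0.031955-0.450469i  product -0.000000+0.000000i
  m=-7: Y*=-0.000000-0.000000i  Y=+0.263404-0.200663i  product -0.000000+0.000000i
  m=-6: Y*=-0.000000-0.000000i  Y=-0.164679-0.058176i  product +0.000000+0.000000i
  m=-5: Y*=-0.000000+0.000000i  Y=-0.080815-0.329368i  product +0.000000+0.000000i
  m=-4: Y*=-0.000003+0.000005i  Y=-0.048228+0.051770i  product -0.000000-0.000000i
  m=-3: Y*=-0.000010+0.000231i  Y=-0.324382-0.055613i  product +0.000016-0.000074i
  m=-2: Y*=+0.003171+0.005886i  Y=+0.009138+0.021003i  product -0.000095+0.000120i
  m=-1: Y*=+0.107413+0.064139i  Y=-0.176287+0.268956i  product -0.036186+0.017583i
  m=+0: Y*=+1.149532-0.000000i  Y=+0.008690+0.000000i  product +0.009989+0.000000i
  m=+1: Y*=-0.107413+0.064139i  Y=+0.176287+0.268956i  product -0.036186-0.017583i
  m=+2: Y*=+0.003171-0.005886i  Y=+0.009138-0.021003i  product -0.000095-0.000120i
  m=+3: Y*=+0.000010+0.000231i  Y=+0.324382-0.055613i  product +0.000016+0.000074i
  m=+4: Y*=-0.000003-0.000005i  Y=-0.048228-0.051770i  product -0.000000+0.000000i
  m=+5: Y*=+0.000000+0.000000i  Y=+0.080815-0.329368i  product +0.000000-0.000000i
  m=+6: Y*=-0.000000+0.000000i  Y=-0.164679+0.058176i  product +0.000000-0.000000i
  m=+7: Y*=+0.000000-0.000000i  Y=-0.263404-0.200663i  product -0.000000-0.000000i
  m=+8: Y*=-0.000000+0.000000i  Y=-0.031955+0.450469i  product -0.000000-0.000000i
Total Σ_m = -0.062540+0.000000i. Multiply by 0.739198: -0.046229+0.000000i. P_8(cos γ) = -0.046229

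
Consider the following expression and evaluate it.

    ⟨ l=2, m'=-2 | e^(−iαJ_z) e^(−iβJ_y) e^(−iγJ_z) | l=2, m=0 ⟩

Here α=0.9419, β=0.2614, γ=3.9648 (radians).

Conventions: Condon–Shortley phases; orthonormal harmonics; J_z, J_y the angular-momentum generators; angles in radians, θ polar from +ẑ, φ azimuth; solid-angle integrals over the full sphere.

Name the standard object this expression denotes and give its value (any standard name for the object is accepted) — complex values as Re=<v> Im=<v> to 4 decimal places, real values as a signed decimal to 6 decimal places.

Wigner D-matrix element, Re=-0.0126 Im=0.0389

This is a Wigner D-matrix element — the rotation-matrix element ⟨l m'| R(α,β,γ) |l m⟩ in the angular-momentum basis.
D^2_{-2,0}(0.9419,0.2614,3.9648) = e^{-i·-2·0.9419}·d^2_{-2,0}(0.2614)·e^{-i·0·3.9648}. Compute d first:
c=cos(0.261400/2)=0.991471, s=sin(0.261400/2)=0.130328; N=√[1·24·2·2]=9.797959
Admissible k: 2..2 (factorial args all ≥0)
  k=2: (−1)^0·9.7980/(4)·0.9915^2·0.1303^2 = +0.040899
d^2_{-2,0}(0.2614) = +0.040899
Attach z-rotation phases: D = e^{-i(-2)(0.9419)}·(+0.040899)·e^{-i(0)(3.9648)} = -0.012594+0.038912i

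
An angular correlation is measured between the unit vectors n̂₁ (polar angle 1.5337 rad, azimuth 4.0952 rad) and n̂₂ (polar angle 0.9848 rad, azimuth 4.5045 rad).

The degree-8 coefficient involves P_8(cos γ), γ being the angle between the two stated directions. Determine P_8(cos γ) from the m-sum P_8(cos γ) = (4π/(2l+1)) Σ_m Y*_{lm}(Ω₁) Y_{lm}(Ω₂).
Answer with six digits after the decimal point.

Addition theorem: P_8(cos γ) = (4π/17) Σ_m Y*_{lm}(Ω₁) Y_{lm}(Ω₂), m = −8…8:
  term(m=-8) = -0.060805+0.008123i   from Y*(Ω₁)=+0.114425+0.499664i, Y(Ω₂)=-0.011032+0.119165i
  term(m=-7) = -0.023261-0.006601i   from Y*(Ω₁)=-0.070323-0.029077i, Y(Ω₂)=+0.315627-0.036641i
  term(m=-6) = +0.128341+0.105020i   from Y*(Ω₁)=-0.310752+0.195494i, Y(Ω₂)=-0.143574-0.428276i
  term(m=-5) = +0.011754+0.022816i   from Y*(Ω₁)=+0.004980-0.089405i, Y(Ω₂)=-0.247107+0.145233i
  term(m=-4) = +0.003068+0.046134i   from Y*(Ω₁)=-0.254433-0.202753i, Y(Ω₂)=-0.095747-0.105021i
  term(m=-3) = -0.011736+0.032875i   from Y*(Ω₁)=+0.092078-0.026554i, Y(Ω₂)=-0.212734+0.295686i
  term(m=-2) = +0.009051-0.009673i   from Y*(Ω₁)=+0.101532-0.290329i, Y(Ω₂)=+0.039399+0.017395i
  term(m=-1) = -0.030730+0.013330i   from Y*(Ω₁)=+0.057012+0.080335i, Y(Ω₂)=-0.070181+0.332711i
  term(m=+0) = +0.028930+0.000000i   from Y*(Ω₁)=+0.302407-0.000000i, Y(Ω₂)=+0.095665+0.000000i
  term(m=+1) = -0.030730-0.013330i   from Y*(Ω₁)=-0.057012+0.080335i, Y(Ω₂)=+0.070181+0.332711i
  term(m=+2) = +0.009051+0.009673i   from Y*(Ω₁)=+0.101532+0.290329i, Y(Ω₂)=+0.039399-0.017395i
  term(m=+3) = -0.011736-0.032875i   from Y*(Ω₁)=-0.092078-0.026554i, Y(Ω₂)=+0.212734+0.295686i
  term(m=+4) = +0.003068-0.046134i   from Y*(Ω₁)=-0.254433+0.202753i, Y(Ω₂)=-0.095747+0.105021i
  term(m=+5) = +0.011754-0.022816i   from Y*(Ω₁)=-0.004980-0.089405i, Y(Ω₂)=+0.247107+0.145233i
  term(m=+6) = +0.128341-0.105020i   from Y*(Ω₁)=-0.310752-0.195494i, Y(Ω₂)=-0.143574+0.428276i
  term(m=+7) = -0.023261+0.006601i   from Y*(Ω₁)=+0.070323-0.029077i, Y(Ω₂)=-0.315627-0.036641i
  term(m=+8) = -0.060805-0.008123i   from Y*(Ω₁)=+0.114425-0.499664i, Y(Ω₂)=-0.011032-0.119165i
Σ over m = +0.080293+0.000000i; ×(4π/17) → +0.059352+0.000000i. Real part: 0.059352

0.059352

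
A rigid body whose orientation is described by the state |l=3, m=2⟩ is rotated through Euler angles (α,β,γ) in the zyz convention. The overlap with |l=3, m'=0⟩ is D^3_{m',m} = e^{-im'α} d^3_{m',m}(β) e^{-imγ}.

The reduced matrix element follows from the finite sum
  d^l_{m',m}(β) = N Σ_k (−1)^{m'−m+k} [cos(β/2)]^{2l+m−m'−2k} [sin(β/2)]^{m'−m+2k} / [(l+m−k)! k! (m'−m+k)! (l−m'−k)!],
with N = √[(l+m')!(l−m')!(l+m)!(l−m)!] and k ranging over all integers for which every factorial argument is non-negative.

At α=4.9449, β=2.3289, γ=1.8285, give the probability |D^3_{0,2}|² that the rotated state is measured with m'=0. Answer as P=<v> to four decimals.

D^3_{0,2}(4.9449,2.3289,1.8285) = e^{-i·0·4.9449}·d^3_{0,2}(2.3289)·e^{-i·2·1.8285}. Compute d first:
With c≡cos(β/2)=0.395256 and s≡sin(β/2)=0.918571, N=[6·6·120·1]^{1/2}=65.726707
Admissible k: 2..3 (factorial args all ≥0)
  k=2: (−1)^0·65.7267/(12)·0.3953^4·0.9186^2 = +0.112797
  k=3: (−1)^1·65.7267/(12)·0.3953^2·0.9186^4 = -0.609212
d^3_{0,2}(2.3289) = +0.112797 -0.609212 = -0.496414
|D^3_{0,2}|² = |d^3_{0,2}(β)|² = (-0.496414)² = 0.246427 (the z-rotation phases have unit modulus)

P=0.2464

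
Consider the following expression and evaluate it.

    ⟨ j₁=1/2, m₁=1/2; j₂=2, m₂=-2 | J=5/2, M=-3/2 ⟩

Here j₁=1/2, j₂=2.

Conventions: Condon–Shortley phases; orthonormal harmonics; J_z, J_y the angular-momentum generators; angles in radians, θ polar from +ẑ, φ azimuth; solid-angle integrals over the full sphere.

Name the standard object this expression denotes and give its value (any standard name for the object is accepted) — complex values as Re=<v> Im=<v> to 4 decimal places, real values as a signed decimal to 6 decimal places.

Clebsch–Gordan coefficient, +√(1/5) ≈ +0.447214

This is a Clebsch–Gordan (vector-coupling) coefficient.
√[6·0!1!4!/6! · 1!0!0!4!1!4!] = √(576/5)
  +(−1)^0/∏(0,0,0,0,1,4)! = 1/24  (running 1/24)
⟨..|..⟩ = √(576/5)·(1/24) = +0.447214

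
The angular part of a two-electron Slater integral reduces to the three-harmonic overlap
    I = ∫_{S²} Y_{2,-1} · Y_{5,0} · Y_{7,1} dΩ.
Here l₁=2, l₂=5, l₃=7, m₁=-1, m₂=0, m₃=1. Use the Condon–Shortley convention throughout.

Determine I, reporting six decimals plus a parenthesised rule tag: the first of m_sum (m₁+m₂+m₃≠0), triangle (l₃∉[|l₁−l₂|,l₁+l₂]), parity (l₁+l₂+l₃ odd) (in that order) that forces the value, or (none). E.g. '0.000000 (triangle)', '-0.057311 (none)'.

-0.207724 (none)

m-sum 0 ✓  L=14 even ✓  3≤7≤7 ✓
Π(2lᵢ+1) = 5×11×15 = 825
triangle coeff Δ(2,5,7) = 1/15015
Σ_t [0,0]: t=0:+1/57600 = 1/57600
(3j)²=21/715 [(2 5 7; 0 0 0)], sign=-1
Σ_t [0,0]: t=0:+1/86400 = 1/86400
(3j)²=16/715 [(2 5 7; -1 0 1)], sign=+1
⇒ 4πI² = 1008/1859
I = (-1)√(1008/1859/(4π)) = -0.20772350
No selection rule forces the value: the integral is nonzero (none).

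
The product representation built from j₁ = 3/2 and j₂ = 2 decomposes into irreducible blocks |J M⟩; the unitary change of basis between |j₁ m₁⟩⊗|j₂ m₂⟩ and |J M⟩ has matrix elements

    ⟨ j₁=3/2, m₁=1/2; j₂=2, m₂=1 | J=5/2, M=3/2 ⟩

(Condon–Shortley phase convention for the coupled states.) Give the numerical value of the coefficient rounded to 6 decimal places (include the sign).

triangle: 1!*2!*3!/7! = 12/5040
(j±m)!: 2!*1!*3!*1!*4!*1! = 288
prefactor² = (2J+1)*Δ*N² = 144/35
  k=0: +1/(0!*1!*1!*3!*1!*0!) = 1/6
  k=1: −1/(1!*0!*0!*2!*2!*1!) = -1/4
Σ = -1/12  ⇒  CG² = 144/35*(-1/12)² = 1/35
CG = −√(1/35) = -0.169031

−√(1/35) = -0.169031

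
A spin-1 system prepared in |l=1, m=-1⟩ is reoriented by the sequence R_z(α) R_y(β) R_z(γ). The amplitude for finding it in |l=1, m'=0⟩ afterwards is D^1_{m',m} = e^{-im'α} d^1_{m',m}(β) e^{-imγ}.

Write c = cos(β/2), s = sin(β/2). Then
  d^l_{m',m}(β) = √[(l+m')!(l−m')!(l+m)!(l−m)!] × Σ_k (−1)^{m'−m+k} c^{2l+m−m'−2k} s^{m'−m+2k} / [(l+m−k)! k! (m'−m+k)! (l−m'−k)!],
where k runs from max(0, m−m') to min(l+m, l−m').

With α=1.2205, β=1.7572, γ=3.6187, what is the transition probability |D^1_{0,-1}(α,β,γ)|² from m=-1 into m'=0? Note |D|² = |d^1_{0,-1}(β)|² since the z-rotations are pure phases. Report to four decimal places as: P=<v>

P=0.4828

Split into d^1_{0,-1}(β=1.7572) × two z-phases.
With c≡cos(β/2)=0.638230 and s≡sin(β/2)=0.769846, N=[1·1·1·2]^{1/2}=1.414214
k∈{0} keeps every argument non-negative
  k=0: (−1)^1·1.4142/(1)·0.6382^1·0.7698^1 = -0.694858
d^1_{0,-1}(1.7572) = -0.694858
|D^1_{0,-1}|² = |d^1_{0,-1}(β)|² = (-0.694858)² = 0.482827 (the z-rotation phases have unit modulus)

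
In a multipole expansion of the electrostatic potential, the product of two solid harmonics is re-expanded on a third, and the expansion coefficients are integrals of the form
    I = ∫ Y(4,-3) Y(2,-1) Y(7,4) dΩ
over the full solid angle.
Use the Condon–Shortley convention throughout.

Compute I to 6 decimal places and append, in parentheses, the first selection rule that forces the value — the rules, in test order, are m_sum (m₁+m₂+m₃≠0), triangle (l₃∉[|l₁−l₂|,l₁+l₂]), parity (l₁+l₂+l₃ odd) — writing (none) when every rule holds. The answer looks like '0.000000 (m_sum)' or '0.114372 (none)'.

0.000000 (triangle)

l₃=7 ∉ [2,6] — triangle fails ⇒ I = 0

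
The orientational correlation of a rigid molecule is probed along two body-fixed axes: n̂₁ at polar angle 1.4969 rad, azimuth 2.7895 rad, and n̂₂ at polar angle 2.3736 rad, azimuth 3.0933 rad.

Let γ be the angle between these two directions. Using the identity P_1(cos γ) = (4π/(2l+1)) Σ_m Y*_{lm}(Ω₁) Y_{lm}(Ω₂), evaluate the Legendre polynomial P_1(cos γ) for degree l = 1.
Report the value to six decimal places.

Addition theorem: P_1(cos γ) = (4π/3) Σ_m Y*_{lm}(Ω₁) Y_{lm}(Ω₂), m = −1…1:
  [-1]  conj(Y_{1,-1})(Ω₁) = (-0.323414, 0.118823) ; Y_{1,-1}(Ω₂) = (-0.239732, -0.011586) ; Δ = (0.078910, -0.024739)
  [+0]  conj(Y_{1,0})(Ω₁) = (0.036073, -0.000000) ; Y_{1,0}(Ω₂) = (-0.351455, 0.000000) ; Δ = (-0.012678, 0.000000)
  [+1]  conj(Y_{1,1})(Ω₁) = (0.323414, 0.118823) ; Y_{1,1}(Ω₂) = (0.239732, -0.011586) ; Δ = (0.078910, 0.024739)
Total Σ_m = (0.145141, 0.000000). Multiply by 4.188790: (0.607966, 0.000000). P_1(cos γ) = 0.607966

0.607966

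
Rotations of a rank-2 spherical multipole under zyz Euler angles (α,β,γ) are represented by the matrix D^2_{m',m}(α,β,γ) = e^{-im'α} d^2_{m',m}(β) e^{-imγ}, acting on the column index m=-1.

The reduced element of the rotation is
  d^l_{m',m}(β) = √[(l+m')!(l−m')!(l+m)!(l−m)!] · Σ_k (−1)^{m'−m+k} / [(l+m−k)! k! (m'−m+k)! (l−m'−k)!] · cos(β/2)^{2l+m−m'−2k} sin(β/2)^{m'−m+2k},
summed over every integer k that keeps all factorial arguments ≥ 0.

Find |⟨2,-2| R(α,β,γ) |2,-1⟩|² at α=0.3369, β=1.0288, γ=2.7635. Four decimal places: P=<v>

P=0.4216

D^2_{-2,-1}(0.3369,1.0288,2.7635) = e^{-i·-2·0.3369}·d^2_{-2,-1}(1.0288)·e^{-i·-1·2.7635}. Compute d first:
With c≡cos(β/2)=0.870588 and s≡sin(β/2)=0.492013, N=[1·24·1·6]^{1/2}=12.000000
k∈{1} keeps every argument non-negative
  k=1: (−1)^0·12.0000/(6)·0.8706^3·0.4920^1 = +0.649298
d^2_{-2,-1}(1.0288) = +0.649298
|D^2_{-2,-1}|² = |d^2_{-2,-1}(β)|² = (+0.649298)² = 0.421588 (the z-rotation phases have unit modulus)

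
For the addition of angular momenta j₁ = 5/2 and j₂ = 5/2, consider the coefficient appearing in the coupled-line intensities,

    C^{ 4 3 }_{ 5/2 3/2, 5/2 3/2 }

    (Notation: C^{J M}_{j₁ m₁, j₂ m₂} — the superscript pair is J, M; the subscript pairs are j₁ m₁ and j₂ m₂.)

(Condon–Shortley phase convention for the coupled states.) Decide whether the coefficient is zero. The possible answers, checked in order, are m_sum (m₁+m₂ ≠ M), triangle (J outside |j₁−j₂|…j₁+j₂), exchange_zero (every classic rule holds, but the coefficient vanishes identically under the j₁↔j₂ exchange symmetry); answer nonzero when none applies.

exchange_zero

m-sum: m₁+m₂ = 3/2+3/2 = 3, M = 3  ✓
triangle: |j₁−j₂| = 0 ≤ J = 4 ≤ j₁+j₂ = 5  ✓
exchange: j₁=j₂ and m₁=m₂, and (−1)^(j₁+j₂−J) = (−1)^1 = −1 forces ⟨j₁m₁;j₂m₂|JM⟩ = −⟨j₂m₂;j₁m₁|JM⟩ = −⟨j₁m₁;j₂m₂|JM⟩ ⇒ the coefficient vanishes identically
Racah sum check: Σ_k collapses to 0 ⇒ CG = 0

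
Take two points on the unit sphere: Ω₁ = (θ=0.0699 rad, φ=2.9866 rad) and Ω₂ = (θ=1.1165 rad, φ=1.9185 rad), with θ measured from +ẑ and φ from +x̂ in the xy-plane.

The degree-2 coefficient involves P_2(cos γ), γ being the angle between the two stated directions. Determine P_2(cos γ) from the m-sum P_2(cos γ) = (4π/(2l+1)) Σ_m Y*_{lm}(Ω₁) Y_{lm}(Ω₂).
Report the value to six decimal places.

-0.171471

Expand P_2 via completeness: Σ_{m} conj(Y_{2,m}) at Ω₁ times Y_{2,m} at Ω₂ —
  term(m=-2) = (-0.000315, 0.000496)   from Y*(Ω₁)=(0.001794, -0.000575), Y(Ω₂)=(-0.239466, 0.199827)
  term(m=-1) = (0.007900, 0.014368)   from Y*(Ω₁)=(-0.053180, 0.008309), Y(Ω₂)=(-0.103800, -0.286401)
  term(m=+0) = (-0.083396, 0.000000)   from Y*(Ω₁)=(0.626168, -0.000000), Y(Ω₂)=(-0.133185, 0.000000)
  term(m=+1) = (0.007900, -0.014368)   from Y*(Ω₁)=(0.053180, 0.008309), Y(Ω₂)=(0.103800, -0.286401)
  term(m=+2) = (-0.000315, -0.000496)   from Y*(Ω₁)=(0.001794, 0.000575), Y(Ω₂)=(-0.239466, -0.199827)
Σ over m = (-0.068226, 0.000000); ×(4π/5) → (-0.171471, 0.000000). Real part: -0.171471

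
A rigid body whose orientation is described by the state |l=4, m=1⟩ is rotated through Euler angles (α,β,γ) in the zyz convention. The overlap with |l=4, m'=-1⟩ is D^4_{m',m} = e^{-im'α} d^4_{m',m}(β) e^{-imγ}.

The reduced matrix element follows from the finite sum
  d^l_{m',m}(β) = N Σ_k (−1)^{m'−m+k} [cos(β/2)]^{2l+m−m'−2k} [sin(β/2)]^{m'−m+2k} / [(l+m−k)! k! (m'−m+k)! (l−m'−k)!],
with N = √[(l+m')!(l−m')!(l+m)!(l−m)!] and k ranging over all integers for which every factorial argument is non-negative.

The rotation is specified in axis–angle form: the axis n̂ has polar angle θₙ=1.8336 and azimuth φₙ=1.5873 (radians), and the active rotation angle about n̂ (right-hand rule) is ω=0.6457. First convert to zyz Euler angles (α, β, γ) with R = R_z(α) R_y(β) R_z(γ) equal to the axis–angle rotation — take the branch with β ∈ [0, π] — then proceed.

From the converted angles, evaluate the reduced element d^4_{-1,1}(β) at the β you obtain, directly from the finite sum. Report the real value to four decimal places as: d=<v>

d=0.4925

Axis–angle → zyz. n̂ = (sinθₙcosφₙ, sinθₙsinφₙ, cosθₙ) = (-0.015936, +0.965534, -0.259789), ω = 0.6457.
R = I cosω + sinω [n̂]ₓ + (1−cosω) n̂n̂ᵀ gives
  R = [+0.798730, +0.153232, +0.581851; -0.159428, +0.986362, -0.040909; -0.580184, -0.060088, +0.812266]
β = atan2(√(R₁₃²+R₂₃²), R₃₃) = 0.622770; α = atan2(R₂₃, R₁₃) mod 2π = 6.212993; γ = atan2(R₃₂, −R₃₁) mod 2π = 6.179986
d^4_{-1,1}(β=0.6228) via the finite sum:
With c≡cos(β/2)=0.951910 and s≡sin(β/2)=0.306377, N=[6·120·120·6]^{1/2}=720.000000
k: max(0,(1)−(-1))=2 … min(4+(1),4−(-1))=5
  k=2: (−1)^0·720.0000/(72)·0.9519^6·0.3064^2 = +0.698375
  k=3: (−1)^1·720.0000/(24)·0.9519^4·0.3064^4 = -0.217036
  k=4: (−1)^2·720.0000/(48)·0.9519^2·0.3064^6 = +0.011241
  k=5: (−1)^3·720.0000/(720)·0.9519^0·0.3064^8 = -0.000078
d^4_{-1,1}(0.6228) = +0.698375 -0.217036 +0.011241 -0.000078 = +0.492503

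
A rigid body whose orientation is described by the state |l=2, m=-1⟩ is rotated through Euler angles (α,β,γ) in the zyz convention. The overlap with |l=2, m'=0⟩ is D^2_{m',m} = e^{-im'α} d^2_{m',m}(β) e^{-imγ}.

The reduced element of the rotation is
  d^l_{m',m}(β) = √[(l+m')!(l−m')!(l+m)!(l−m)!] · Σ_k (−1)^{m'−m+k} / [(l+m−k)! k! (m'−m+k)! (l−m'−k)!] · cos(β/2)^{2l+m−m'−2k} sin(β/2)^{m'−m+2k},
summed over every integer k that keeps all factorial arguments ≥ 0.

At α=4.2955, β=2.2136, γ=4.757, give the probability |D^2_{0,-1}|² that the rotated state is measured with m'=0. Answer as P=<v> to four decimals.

P=0.3453

First d^2_{0,-1}(β=2.2136), then the phase factors e^{-i(0)α} and e^{-i(-1)γ}:
c=cos(2.213600/2)=0.447525, s=sin(2.213600/2)=0.894271; N=√[2·2·1·6]=4.898979
The bounds max(0,m−m')=0 and min(l+m,l−m')=1 give 2 terms
  k=0: (−1)^1·4.8990/(2)·0.4475^3·0.8943^1 = -0.196335
  k=1: (−1)^2·4.8990/(2)·0.4475^1·0.8943^3 = +0.783973
d^2_{0,-1}(2.2136) = -0.196335 +0.783973 = +0.587638
|D^2_{0,-1}|² = |d^2_{0,-1}(β)|² = (+0.587638)² = 0.345318 (the z-rotation phases have unit modulus)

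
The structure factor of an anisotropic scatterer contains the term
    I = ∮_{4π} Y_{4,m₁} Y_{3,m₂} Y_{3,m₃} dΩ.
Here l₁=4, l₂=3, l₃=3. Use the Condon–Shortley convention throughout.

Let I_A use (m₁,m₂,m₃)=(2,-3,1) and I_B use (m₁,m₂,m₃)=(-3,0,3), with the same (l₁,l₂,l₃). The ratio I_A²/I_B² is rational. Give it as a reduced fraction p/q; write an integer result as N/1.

Same 4,3,3: normalisation and zero-m 3j drop out of the ratio.
A: Δ: 4! 4! 2! / 11! → 1/34650; sum: t=0:+1/192 = 1/192; 3j²(4 3 3; 2 -3 1) = Δ·Π!·Σ² = 3/77  (sign +1)
B: Δ: 4! 4! 2! / 11! → 1/34650; sum: t=3:−1/288 = -1/288; 3j²(4 3 3; -3 0 3) = Δ·Π!·Σ² = 1/22  (sign -1)
I_A²/I_B² = (3/77)/(1/22) = 6/7

6/7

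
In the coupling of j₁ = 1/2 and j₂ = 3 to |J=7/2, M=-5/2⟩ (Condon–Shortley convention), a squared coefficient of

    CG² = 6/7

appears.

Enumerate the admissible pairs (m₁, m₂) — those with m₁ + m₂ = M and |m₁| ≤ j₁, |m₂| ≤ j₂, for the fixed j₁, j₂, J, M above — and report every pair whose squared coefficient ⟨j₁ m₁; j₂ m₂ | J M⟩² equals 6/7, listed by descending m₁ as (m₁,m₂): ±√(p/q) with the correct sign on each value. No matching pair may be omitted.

(-1/2,-2): +√(6/7)

Admissible pairs with m₁+m₂ = M = -5/2: (-1/2,-2), (1/2,-3)
  (m₁,m₂)=(1/2,-3): CG² = 1/7, CG = +√(1/7)
  (m₁,m₂)=(-1/2,-2): CG² = 6/7, CG = +√(6/7)   ← matches the target
Pairs with CG² = 6/7: (-1/2,-2): +√(6/7)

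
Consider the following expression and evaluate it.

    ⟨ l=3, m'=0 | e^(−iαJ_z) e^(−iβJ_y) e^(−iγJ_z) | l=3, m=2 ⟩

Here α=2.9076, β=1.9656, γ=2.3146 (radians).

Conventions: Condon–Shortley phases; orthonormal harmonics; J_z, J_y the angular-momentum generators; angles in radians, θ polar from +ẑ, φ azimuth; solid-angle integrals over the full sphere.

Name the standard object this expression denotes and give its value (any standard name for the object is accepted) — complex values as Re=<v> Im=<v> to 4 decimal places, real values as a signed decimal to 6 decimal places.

This is a Wigner D-matrix element — the rotation-matrix element ⟨l m'| R(α,β,γ) |l m⟩ in the angular-momentum basis.
D^3_{0,2}(2.9076,1.9656,2.3146) = e^{-i·0·2.9076}·d^3_{0,2}(1.9656)·e^{-i·2·2.3146}. Compute d first:
c=cos(1.965600/2)=0.554695, s=sin(1.965600/2)=0.832054; N=√[6·6·120·1]=65.726707
Admissible k: 2..3 (factorial args all ≥0)
  k=2: (−1)^0·65.7267/(12)·0.5547^4·0.8321^2 = +0.358988
  k=3: (−1)^1·65.7267/(12)·0.5547^2·0.8321^4 = -0.807746
d^3_{0,2}(1.9656) = +0.358988 -0.807746 = -0.448757
Phases: e^{-i·(0)·2.9076}=+1.000000+0.000000i, e^{-i·(2)·2.3146}=-0.083093+0.996542i ⇒ D=+0.037289-0.447205i

Wigner D-matrix element, Re=0.0373 Im=-0.4472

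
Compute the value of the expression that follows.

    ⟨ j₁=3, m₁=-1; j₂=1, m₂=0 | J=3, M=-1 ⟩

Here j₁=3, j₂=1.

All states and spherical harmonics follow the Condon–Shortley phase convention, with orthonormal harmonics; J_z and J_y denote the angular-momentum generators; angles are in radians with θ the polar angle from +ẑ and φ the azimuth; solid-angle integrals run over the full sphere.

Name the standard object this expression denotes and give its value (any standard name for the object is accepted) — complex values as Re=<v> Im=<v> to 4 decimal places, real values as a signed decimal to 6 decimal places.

Clebsch–Gordan coefficient, −√(1/12) ≈ -0.288675

This is a Clebsch–Gordan (vector-coupling) coefficient.
√[7·1!5!1!/8! · 2!4!1!1!2!4!] = √(48)
  +(−1)^0/∏(0,1,4,1,1,0)! = 1/24  (running 1/24)
  +(−1)^1/∏(1,0,3,0,2,1)! = -1/12  (running -1/24)
⟨..|..⟩ = √(48)·(-1/24) = -0.288675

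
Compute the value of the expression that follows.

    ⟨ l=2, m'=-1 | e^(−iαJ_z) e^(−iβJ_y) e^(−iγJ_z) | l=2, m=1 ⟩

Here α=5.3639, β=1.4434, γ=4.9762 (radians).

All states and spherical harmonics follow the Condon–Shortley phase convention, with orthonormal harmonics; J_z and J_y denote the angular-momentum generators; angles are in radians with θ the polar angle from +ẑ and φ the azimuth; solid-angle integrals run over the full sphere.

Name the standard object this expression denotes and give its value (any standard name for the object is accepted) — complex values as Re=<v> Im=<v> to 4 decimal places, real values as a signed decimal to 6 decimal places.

Wigner D-matrix element, Re=0.5068 Im=0.2069

This is a Wigner D-matrix element — the rotation-matrix element ⟨l m'| R(α,β,γ) |l m⟩ in the angular-momentum basis.
D^2_{-1,1}(5.3639,1.4434,4.9762) = e^{-i·-1·5.3639}·d^2_{-1,1}(1.4434)·e^{-i·1·4.9762}. Compute d first:
With c≡cos(β/2)=0.750684 and s≡sin(β/2)=0.660662, N=[1·6·6·1]^{1/2}=6.000000
k: max(0,(1)−(-1))=2 … min(2+(1),2−(-1))=3
  k=2: (−1)^0·6.0000/(2)·0.7507^2·0.6607^2 = +0.737893
  k=3: (−1)^1·6.0000/(6)·0.7507^0·0.6607^4 = -0.190510
d^2_{-1,1}(1.4434) = +0.737893 -0.190510 = +0.547384
D = (+0.606389-0.795168i)·(+0.547384)·(+0.260762+0.965403i) = +0.506758+0.206944i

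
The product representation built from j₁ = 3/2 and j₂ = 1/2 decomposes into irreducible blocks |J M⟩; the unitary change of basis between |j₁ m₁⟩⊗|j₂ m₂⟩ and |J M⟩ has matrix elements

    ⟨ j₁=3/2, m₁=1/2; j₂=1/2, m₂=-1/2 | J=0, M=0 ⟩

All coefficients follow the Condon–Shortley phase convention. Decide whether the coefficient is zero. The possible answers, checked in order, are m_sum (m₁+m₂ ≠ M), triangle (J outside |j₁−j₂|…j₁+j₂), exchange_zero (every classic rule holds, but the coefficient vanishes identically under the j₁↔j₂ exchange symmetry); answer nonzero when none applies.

triangle

m-sum: m₁+m₂ = 1/2+(-1/2) = 0, M = 0  ✓
triangle: need |j₁−j₂| ≤ J ≤ j₁+j₂, i.e. J ∈ [1, 2]; J = 0 is outside ✗ ⇒ coefficient is 0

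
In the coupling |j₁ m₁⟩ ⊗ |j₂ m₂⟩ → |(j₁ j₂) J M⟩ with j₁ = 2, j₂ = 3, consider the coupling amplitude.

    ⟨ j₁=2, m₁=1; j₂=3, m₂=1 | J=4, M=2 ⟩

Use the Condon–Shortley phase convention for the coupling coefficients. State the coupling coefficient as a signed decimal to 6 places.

+0.188982

j₁+j₂−J=1  J+j₁−j₂=3  J−j₁+j₂=5  j₁+j₂+J+1=10
(j₁±m₁, j₂±m₂, J±M) = (3,1,4,2,6,2)
P² = 5184/7
sum k=0..1:
  [0] +1/48 = 1/48
  [1] −1/72 = -1/72
S = 1/144
C² = P²·S² = 1/28 ; C = +0.188982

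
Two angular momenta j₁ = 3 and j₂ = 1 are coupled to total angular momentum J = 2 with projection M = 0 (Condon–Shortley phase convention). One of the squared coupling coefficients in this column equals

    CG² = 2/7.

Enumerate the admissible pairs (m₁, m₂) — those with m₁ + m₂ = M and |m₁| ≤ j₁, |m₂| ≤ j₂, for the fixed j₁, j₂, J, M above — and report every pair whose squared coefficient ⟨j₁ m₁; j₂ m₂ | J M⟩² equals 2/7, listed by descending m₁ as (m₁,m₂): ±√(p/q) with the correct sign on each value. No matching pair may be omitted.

(1,-1): +√(2/7); (-1,1): +√(2/7)

Admissible pairs with m₁+m₂ = M = 0: (-1,1), (0,0), (1,-1)
  (m₁,m₂)=(1,-1): CG² = 2/7, CG = +√(2/7)   ← matches the target
  (m₁,m₂)=(0,0): CG² = 3/7, CG = −√(3/7)
  (m₁,m₂)=(-1,1): CG² = 2/7, CG = +√(2/7)   ← matches the target
Pairs with CG² = 2/7: (1,-1): +√(2/7); (-1,1): +√(2/7)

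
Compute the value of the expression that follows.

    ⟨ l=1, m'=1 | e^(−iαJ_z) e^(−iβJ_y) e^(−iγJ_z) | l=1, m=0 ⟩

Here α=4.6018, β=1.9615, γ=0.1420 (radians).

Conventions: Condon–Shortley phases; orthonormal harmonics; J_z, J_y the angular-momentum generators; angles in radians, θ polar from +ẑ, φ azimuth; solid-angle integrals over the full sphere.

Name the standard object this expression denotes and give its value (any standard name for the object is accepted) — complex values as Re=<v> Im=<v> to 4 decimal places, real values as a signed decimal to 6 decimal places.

Wigner D-matrix element, Re=0.0722 Im=-0.6498

This is a Wigner D-matrix element — the rotation-matrix element ⟨l m'| R(α,β,γ) |l m⟩ in the angular-momentum basis.
First d^1_{1,0}(β=1.9615), then the phase factors e^{-i(1)α} and e^{-i(0)γ}:
With c≡cos(β/2)=0.556400 and s≡sin(β/2)=0.830915, N=[2·1·1·1]^{1/2}=1.414214
Admissible k: 0..0 (factorial args all ≥0)
  k=0: (−1)^1·1.4142/(1)·0.5564^1·0.8309^1 = -0.653820
d^1_{1,0}(1.9615) = -0.653820
Phases: e^{-i·(1)·4.6018}=-0.110364+0.993891i, e^{-i·(0)·0.1420}=+1.000000+0.000000i ⇒ D=+0.072158-0.649826i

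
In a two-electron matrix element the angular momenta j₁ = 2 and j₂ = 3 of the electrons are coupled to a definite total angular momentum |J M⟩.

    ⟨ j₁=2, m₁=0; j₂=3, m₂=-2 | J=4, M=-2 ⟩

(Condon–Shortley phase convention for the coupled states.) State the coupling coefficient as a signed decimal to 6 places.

+0.585540  (= +√(12/35))

j₁+j₂−J=1  J+j₁−j₂=3  J−j₁+j₂=5  j₁+j₂+J+1=10
(j₁±m₁, j₂±m₂, J±M) = (2,2,1,5,2,6)
P² = 8640/7
sum k=0..1:
  [0] +1/48 = 1/48
  [1] −1/240 = -1/240
S = 1/60
C² = P²·S² = 12/35 ; C = +0.585540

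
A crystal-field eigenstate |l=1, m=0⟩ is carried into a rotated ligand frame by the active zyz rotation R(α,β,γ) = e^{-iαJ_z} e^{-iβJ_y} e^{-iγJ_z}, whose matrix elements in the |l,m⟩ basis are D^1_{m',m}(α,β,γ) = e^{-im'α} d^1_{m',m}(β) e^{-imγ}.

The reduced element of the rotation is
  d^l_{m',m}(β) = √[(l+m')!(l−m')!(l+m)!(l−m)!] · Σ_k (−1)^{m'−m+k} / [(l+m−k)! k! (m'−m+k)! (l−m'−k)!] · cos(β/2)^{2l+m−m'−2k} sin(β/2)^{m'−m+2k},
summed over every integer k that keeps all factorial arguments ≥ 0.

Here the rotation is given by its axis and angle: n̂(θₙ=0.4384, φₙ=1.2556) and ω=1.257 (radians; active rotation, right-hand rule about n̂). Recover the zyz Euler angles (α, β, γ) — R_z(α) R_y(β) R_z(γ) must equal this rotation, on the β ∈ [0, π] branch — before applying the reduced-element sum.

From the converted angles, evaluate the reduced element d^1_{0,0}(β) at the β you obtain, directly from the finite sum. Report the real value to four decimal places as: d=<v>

d=0.8754

Axis–angle → zyz. n̂ = (sinθₙcosφₙ, sinθₙsinφₙ, cosθₙ) = (+0.131594, +0.403579, +0.905432), ω = 1.2570.
R = I cosω + sinω [n̂]ₓ + (1−cosω) n̂n̂ᵀ gives
  R = [+0.320643, -0.824503, +0.466243; +0.897934, +0.421273, +0.127453; -0.301501, +0.377788, +0.875428]
β = atan2(√(R₁₃²+R₂₃²), R₃₃) = 0.504477; α = atan2(R₂₃, R₁₃) mod 2π = 0.266842; γ = atan2(R₃₂, −R₃₁) mod 2π = 0.897235
d^1_{0,0}(β=0.5045) via the finite sum:
c=cos(0.504477/2)=0.968356, s=sin(0.504477/2)=0.249572; N=√[1·1·1·1]=1.000000
k∈{0,1} keeps every argument non-negative
  k=0: (−1)^0·1.0000/(1)·0.9684^2·0.2496^0 = +0.937714
  k=1: (−1)^1·1.0000/(1)·0.9684^0·0.2496^2 = -0.062286
d^1_{0,0}(0.5045) = +0.937714 -0.062286 = +0.875428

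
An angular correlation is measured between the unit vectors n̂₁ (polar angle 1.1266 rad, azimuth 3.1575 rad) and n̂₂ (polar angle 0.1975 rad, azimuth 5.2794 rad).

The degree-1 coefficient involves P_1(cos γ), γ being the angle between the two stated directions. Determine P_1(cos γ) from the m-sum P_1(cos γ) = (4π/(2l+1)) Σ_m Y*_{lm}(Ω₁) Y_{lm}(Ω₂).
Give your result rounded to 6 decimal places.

0.328604

Expand P_1 via completeness: Σ_{m} conj(Y_{1,m}) at Ω₁ times Y_{1,m} at Ω₂ —
  m=-1: (-0.311927, -0.004962) × (0.036412, 0.057184) = (-0.011074, -0.018018)  (running Σ = (-0.011074, -0.018018))
  m=0: (0.209968, -0.000000) × (0.479104, 0.000000) = (0.100597, 0.000000)  (running Σ = (0.089523, -0.018018))
  m=1: (0.311927, -0.004962) × (-0.036412, 0.057184) = (-0.011074, 0.018018)  (running Σ = (0.078448, 0.000000))
Total Σ_m = (0.078448, 0.000000). Multiply by 4.188790: (0.328604, 0.000000). P_1(cos γ) = 0.328604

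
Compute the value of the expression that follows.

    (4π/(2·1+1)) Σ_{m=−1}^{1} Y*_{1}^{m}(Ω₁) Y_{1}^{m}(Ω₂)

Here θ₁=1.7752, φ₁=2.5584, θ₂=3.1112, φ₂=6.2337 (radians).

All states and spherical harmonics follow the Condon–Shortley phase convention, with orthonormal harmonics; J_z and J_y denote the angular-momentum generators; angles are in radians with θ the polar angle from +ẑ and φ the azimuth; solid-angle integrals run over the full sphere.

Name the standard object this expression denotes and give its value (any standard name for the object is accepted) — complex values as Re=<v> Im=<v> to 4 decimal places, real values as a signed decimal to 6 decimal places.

Legendre polynomial (addition theorem), +0.177272

This sum is the spherical-harmonic addition theorem: it equals the Legendre polynomial P_l(cos γ) of the angle γ between the two directions.
Summing Y*_{l m}(θ₁,φ₁)·Y_{l m}(θ₂,φ₂) over m ∈ [−1, 1]; prefactor 4π/(2·1+1) = 4.188790:
  m=-1: Y*=(-0.282383, 0.186300)  Y=(0.010486, 0.000519)  product (-0.003058, 0.001807)
  m=+0: Y*=(-0.099178, -0.000000)  Y=(-0.488377, 0.000000)  product (0.048436, 0.000000)
  m=+1: Y*=(0.282383, 0.186300)  Y=(-0.010486, 0.000519)  product (-0.003058, -0.001807)
Total Σ_m = (0.042321, 0.000000). Multiply by 4.188790: (0.177272, 0.000000). P_1(cos γ) = 0.177272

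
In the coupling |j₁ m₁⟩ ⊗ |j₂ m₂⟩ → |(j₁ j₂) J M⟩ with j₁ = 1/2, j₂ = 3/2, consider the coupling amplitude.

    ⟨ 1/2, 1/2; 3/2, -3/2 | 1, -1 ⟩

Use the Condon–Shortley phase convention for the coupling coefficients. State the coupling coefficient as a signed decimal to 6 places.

√[3·1!0!2!/4! · 1!0!0!3!0!2!] = √(3)
  +(−1)^0/∏(0,1,0,0,0,2)! = 1/2  (running 1/2)
⟨..|..⟩ = √(3)·(1/2) = +0.866025

+0.866025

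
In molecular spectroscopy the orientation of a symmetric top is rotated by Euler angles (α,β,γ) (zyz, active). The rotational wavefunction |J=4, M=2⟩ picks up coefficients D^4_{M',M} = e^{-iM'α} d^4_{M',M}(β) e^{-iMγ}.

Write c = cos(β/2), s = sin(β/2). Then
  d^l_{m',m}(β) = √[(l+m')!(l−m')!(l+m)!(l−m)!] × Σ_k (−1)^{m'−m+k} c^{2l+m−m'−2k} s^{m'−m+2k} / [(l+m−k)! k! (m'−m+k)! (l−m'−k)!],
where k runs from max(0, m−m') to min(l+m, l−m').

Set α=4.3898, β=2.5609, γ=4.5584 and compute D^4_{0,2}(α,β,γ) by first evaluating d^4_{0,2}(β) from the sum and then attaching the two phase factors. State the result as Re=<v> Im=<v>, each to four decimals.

Re=-0.4414 Im=-0.1404

Split into d^4_{0,2}(β=2.5609) × two z-phases.
With c≡cos(β/2)=0.286284 and s≡sin(β/2)=0.958145, N=[24·24·720·2]^{1/2}=910.735966
k∈{2,3,4} keeps every argument non-negative
  k=2: (−1)^0·910.7360/(96)·0.2863^6·0.9581^2 = +0.004795
  k=3: (−1)^1·910.7360/(36)·0.2863^4·0.9581^4 = -0.143220
  k=4: (−1)^2·910.7360/(96)·0.2863^2·0.9581^6 = +0.601593
d^4_{0,2}(2.5609) = +0.004795 -0.143220 +0.601593 = +0.463167
D = (+1.000000+0.000000i)·(+0.463167)·(-0.952948-0.303132i) = -0.441375-0.140401i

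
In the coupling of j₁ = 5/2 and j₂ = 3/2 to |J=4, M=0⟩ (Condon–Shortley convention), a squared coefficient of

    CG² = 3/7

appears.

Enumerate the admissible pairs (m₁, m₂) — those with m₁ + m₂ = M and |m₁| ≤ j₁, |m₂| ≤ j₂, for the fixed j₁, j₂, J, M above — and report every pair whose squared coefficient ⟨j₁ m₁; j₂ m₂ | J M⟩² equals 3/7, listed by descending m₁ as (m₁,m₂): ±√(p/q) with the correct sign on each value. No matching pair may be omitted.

Admissible pairs with m₁+m₂ = M = 0: (-3/2,3/2), (-1/2,1/2), (1/2,-1/2), (3/2,-3/2)
  (m₁,m₂)=(3/2,-3/2): CG² = 1/14, CG = +√(1/14)
  (m₁,m₂)=(1/2,-1/2): CG² = 3/7, CG = +√(3/7)   ← matches the target
  (m₁,m₂)=(-1/2,1/2): CG² = 3/7, CG = +√(3/7)   ← matches the target
  (m₁,m₂)=(-3/2,3/2): CG² = 1/14, CG = +√(1/14)
Pairs with CG² = 3/7: (1/2,-1/2): +√(3/7); (-1/2,1/2): +√(3/7)

(1/2,-1/2): +√(3/7); (-1/2,1/2): +√(3/7)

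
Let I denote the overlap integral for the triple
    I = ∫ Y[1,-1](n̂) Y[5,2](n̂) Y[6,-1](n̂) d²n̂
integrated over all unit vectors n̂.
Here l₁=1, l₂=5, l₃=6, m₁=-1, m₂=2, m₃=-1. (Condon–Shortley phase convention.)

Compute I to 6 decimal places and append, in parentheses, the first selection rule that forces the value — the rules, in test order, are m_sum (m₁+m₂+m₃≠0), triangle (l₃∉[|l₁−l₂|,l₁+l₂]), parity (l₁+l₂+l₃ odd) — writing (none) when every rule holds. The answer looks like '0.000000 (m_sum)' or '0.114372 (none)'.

-0.129207 (none)

m-sum 0 ✓  L=12 even ✓  4≤6≤6 ✓
Π(2lᵢ+1) = 3×11×13 = 429
triangle coeff Δ(1,5,6) = 1/858
Σ_t [0,0]: t=0:+1/14400 = 1/14400
(3j)²=6/143 [(1 5 6; 0 0 0)], sign=+1
Σ_t [0,0]: t=0:+1/60480 = 1/60480
(3j)²=5/429 [(1 5 6; -1 2 -1)], sign=-1
⇒ 4πI² = 30/143
I = (-1)√(30/143/(4π)) = -0.12920749
No selection rule forces the value: the integral is nonzero (none).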